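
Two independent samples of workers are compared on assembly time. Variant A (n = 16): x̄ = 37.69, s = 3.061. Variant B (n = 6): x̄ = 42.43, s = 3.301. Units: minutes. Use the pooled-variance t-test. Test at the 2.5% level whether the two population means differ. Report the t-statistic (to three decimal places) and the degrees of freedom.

t = -3.171, df = 20

Let group 1 = variant A, group 2 = variant B. H0: μ_1 = μ_2; H1: μ_1 ≠ μ_2 (two-sample pooled-variance t-test, two-sided).
s_p² = [(16−1)·3.061² + (6−1)·3.301²]/(16+6−2) = 9.75144
t = (37.69 − 42.43)/√[9.75144·(1/16 + 1/6)] = -3.171
df = n₁ + n₂ − 2 = 20
Two-sided p-value ≈ 0.005
Since p ≈ 0.005 < α = 0.025, reject H0; the evidence is statistically significant.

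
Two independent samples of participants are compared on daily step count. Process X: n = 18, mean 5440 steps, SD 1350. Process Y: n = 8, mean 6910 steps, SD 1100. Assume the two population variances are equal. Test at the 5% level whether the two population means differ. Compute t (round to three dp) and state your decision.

Let group 1 = process X, group 2 = process Y. H0: μ_1 = μ_2; H1: μ_1 ≠ μ_2 (two-sample pooled-variance t-test, two-sided).
s_p² = [(18−1)·1350² + (8−1)·1100²]/(18+8−2) = 1643850
t = (5440 − 6910)/√[1643850·(1/18 + 1/8)] = -2.698
df = n₁ + n₂ − 2 = 24
Two-sided p-value ≈ 0.013
Since p ≈ 0.013 < α = 0.05, reject H0; the data support H1.

t = -2.698; reject H0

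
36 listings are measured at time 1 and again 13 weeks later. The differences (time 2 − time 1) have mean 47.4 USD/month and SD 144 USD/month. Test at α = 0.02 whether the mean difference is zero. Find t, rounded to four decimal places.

1.9750

H0: μ_d = 0; H1: μ_d ≠ 0 (paired t-test on the differences, two-sided).
t = d̄/(s_d/√n) = 47.4/(144/√36) = 1.9750
df = n − 1 = 35
Two-sided p-value ≈ 0.056
Since p ≈ 0.056 > α = 0.02, fail to reject H0; the data do not provide sufficient evidence against H0.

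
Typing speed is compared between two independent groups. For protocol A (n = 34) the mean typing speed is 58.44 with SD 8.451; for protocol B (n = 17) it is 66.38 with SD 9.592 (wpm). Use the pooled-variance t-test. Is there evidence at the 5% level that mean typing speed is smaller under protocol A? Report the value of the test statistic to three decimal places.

-3.024

Let group 1 = protocol A, group 2 = protocol B. H0: μ_1 = μ_2; H1: μ_1 < μ_2 (two-sample pooled-variance t-test, left-tailed).
s_p² = [(34−1)·8.451² + (17−1)·9.592²]/(34+17−2) = 78.1417
t = (58.44 − 66.38)/√[78.1417·(1/34 + 1/17)] = -3.024
df = n₁ + n₂ − 2 = 49
p-value = P(T ≤ -3.024) ≈ 0.0020
Since p ≈ 0.0020 < α = 0.05, reject H0; the evidence is statistically significant.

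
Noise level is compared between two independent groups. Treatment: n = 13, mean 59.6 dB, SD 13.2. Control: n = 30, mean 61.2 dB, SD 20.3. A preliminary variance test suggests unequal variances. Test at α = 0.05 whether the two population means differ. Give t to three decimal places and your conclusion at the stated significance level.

t = -0.307; fail to reject H0

Let group 1 = treatment, group 2 = control. H0: μ_1 = μ_2; H1: μ_1 ≠ μ_2 (Welch's two-sample t-test, two-sided).
t = (x̄_1 − x̄_2)/√(s_1²/n_1 + s_2²/n_2) = (59.6 − 61.2)/√(13.2²/13 + 20.3²/30) = -0.307
Welch–Satterthwaite df ≈ 34.30
Two-sided p-value ≈ 0.761
Since p ≈ 0.761 > α = 0.05, fail to reject H0; the evidence is not statistically significant.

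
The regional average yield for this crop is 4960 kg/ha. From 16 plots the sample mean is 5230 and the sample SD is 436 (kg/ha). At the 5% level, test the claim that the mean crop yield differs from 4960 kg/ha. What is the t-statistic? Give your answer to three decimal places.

H0: μ = 4960; H1: μ ≠ 4960 (one-sample t-test, two-sided).
t = (x̄ − μ₀)/(s/√n) = (5230 − 4960)/(436/√16) = 2.477
df = n − 1 = 15
Two-sided p-value ≈ 0.026
Since p ≈ 0.026 < α = 0.05, reject H0; the data support H1.

2.477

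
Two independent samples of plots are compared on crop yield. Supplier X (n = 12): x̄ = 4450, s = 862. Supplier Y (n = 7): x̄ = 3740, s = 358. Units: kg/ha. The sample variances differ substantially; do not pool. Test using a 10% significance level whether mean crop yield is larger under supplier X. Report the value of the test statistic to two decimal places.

2.51

Let group 1 = supplier X, group 2 = supplier Y. H0: μ_1 = μ_2; H1: μ_1 > μ_2 (Welch's two-sample t-test, right-tailed).
t = (x̄_1 − x̄_2)/√(s_1²/n_1 + s_2²/n_2) = (4450 − 3740)/√(862²/12 + 358²/7) = 2.51
Welch–Satterthwaite df ≈ 15.92
p-value = P(T ≥ 2.51) ≈ 0.0117
Since p ≈ 0.0117 < α = 0.1, reject H0; the evidence is statistically significant.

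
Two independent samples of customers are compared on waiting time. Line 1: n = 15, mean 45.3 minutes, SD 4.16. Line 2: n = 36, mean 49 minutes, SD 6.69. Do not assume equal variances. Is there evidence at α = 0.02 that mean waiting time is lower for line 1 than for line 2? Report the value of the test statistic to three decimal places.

-2.390

Let group 1 = line 1, group 2 = line 2. H0: μ_1 = μ_2; H1: μ_1 < μ_2 (Welch's two-sample t-test, left-tailed).
t = (x̄_1 − x̄_2)/√(s_1²/n_1 + s_2²/n_2) = (45.3 − 49)/√(4.16²/15 + 6.69²/36) = -2.390
Welch–Satterthwaite df ≈ 41.26
p-value = P(T ≤ -2.390) ≈ 0.0108
Since p ≈ 0.0108 < α = 0.02, reject H0; the data support H1.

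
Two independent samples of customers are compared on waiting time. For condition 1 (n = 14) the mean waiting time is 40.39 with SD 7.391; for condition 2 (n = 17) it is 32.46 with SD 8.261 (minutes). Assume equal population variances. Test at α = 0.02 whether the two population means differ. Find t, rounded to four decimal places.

Let group 1 = condition 1, group 2 = condition 2. H0: μ_1 = μ_2; H1: μ_1 ≠ μ_2 (two-sample pooled-variance t-test, two-sided).
s_p² = [(14−1)·7.391² + (17−1)·8.261²]/(14+17−2) = 62.1398
t = (40.39 − 32.46)/√[62.1398·(1/14 + 1/17)] = 2.7874
df = n₁ + n₂ − 2 = 29
Two-sided p-value ≈ 0.009
Since p ≈ 0.009 < α = 0.02, reject H0; the evidence is statistically significant.

2.7874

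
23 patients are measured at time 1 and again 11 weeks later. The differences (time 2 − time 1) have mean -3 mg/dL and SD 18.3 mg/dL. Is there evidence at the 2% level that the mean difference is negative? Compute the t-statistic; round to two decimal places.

-0.79

H0: μ_d = 0; H1: μ_d < 0 (paired t-test on the differences, left-tailed).
t = d̄/(s_d/√n) = -3/(18.3/√23) = -0.79
df = n − 1 = 22
p-value = P(T ≤ -0.79) ≈ 0.2201
Since p ≈ 0.2201 > α = 0.02, fail to reject H0; the evidence is not statistically significant.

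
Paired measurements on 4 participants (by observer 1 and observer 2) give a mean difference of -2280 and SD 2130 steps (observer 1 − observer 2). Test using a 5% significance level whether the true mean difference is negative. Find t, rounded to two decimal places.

-2.14

H0: μ_d = 0; H1: μ_d < 0 (paired t-test on the differences, left-tailed).
t = d̄/(s_d/√n) = -2280/(2130/√4) = -2.14
df = n − 1 = 3
p-value = P(T ≤ -2.14) ≈ 0.061
Since p ≈ 0.061 > α = 0.05, fail to reject H0; the data do not provide sufficient evidence against H0.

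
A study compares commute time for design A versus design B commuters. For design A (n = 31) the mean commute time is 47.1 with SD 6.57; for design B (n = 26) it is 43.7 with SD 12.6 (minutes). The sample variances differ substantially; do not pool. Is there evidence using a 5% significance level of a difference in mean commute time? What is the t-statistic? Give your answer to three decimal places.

1.242

Let group 1 = design A, group 2 = design B. H0: μ_1 = μ_2; H1: μ_1 ≠ μ_2 (Welch's two-sample t-test, two-sided).
t = (x̄_1 − x̄_2)/√(s_1²/n_1 + s_2²/n_2) = (47.1 − 43.7)/√(6.57²/31 + 12.6²/26) = 1.242
Welch–Satterthwaite df ≈ 36.14
Two-sided p-value ≈ 0.222
Since p ≈ 0.222 > α = 0.05, fail to reject H0; the data do not provide sufficient evidence against H0.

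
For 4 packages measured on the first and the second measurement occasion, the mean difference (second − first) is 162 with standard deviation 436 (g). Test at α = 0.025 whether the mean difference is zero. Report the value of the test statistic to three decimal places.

0.743

H0: μ_d = 0; H1: μ_d ≠ 0 (paired t-test on the differences, two-sided).
t = d̄/(s_d/√n) = 162/(436/√4) = 0.743
df = n − 1 = 3
Two-sided p-value ≈ 0.5113
Since p ≈ 0.5113 > α = 0.025, fail to reject H0; the data do not provide sufficient evidence against H0.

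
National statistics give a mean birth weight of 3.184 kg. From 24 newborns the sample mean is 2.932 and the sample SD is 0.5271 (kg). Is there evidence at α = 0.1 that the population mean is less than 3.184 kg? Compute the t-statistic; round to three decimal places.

H0: μ = 3.184; H1: μ < 3.184 (one-sample t-test, left-tailed).
t = (x̄ − μ₀)/(s/√n) = (2.932 − 3.184)/(0.5271/√24) = -2.342
df = n − 1 = 23
p-value = P(T ≤ -2.342) ≈ 0.014
Since p ≈ 0.014 < α = 0.1, reject H0; the data support H1.

-2.342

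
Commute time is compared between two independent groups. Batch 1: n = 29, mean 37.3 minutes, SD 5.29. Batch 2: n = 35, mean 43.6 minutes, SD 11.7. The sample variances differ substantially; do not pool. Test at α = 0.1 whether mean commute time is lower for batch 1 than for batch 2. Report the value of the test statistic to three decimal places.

-2.853

Let group 1 = batch 1, group 2 = batch 2. H0: μ_1 = μ_2; H1: μ_1 < μ_2 (Welch's two-sample t-test, left-tailed).
t = (x̄_1 − x̄_2)/√(s_1²/n_1 + s_2²/n_2) = (37.3 − 43.6)/√(5.29²/29 + 11.7²/35) = -2.853
Welch–Satterthwaite df ≈ 49.21
p-value = P(T ≤ -2.853) ≈ 0.003
Since p ≈ 0.003 < α = 0.1, reject H0; the evidence is statistically significant.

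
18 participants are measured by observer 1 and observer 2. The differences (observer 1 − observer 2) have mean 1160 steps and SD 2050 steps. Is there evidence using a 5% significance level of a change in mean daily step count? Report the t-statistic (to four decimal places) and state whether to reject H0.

H0: μ_d = 0; H1: μ_d ≠ 0 (paired t-test on the differences, two-sided).
t = d̄/(s_d/√n) = 1160/(2050/√18) = 2.4007
df = n − 1 = 17
Two-sided p-value ≈ 0.0281
Since p ≈ 0.0281 < α = 0.05, reject H0; the data support H1.

t = 2.4007; reject H0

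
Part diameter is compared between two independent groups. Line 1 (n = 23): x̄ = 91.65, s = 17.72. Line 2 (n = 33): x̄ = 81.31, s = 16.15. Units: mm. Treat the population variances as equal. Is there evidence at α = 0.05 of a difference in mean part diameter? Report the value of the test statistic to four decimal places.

2.2649

Let group 1 = line 1, group 2 = line 2. H0: μ_1 = μ_2; H1: μ_1 ≠ μ_2 (two-sample pooled-variance t-test, two-sided).
s_p² = [(23−1)·17.72² + (33−1)·16.15²]/(23+33−2) = 282.487
t = (91.65 − 81.31)/√[282.487·(1/23 + 1/33)] = 2.2649
df = n₁ + n₂ − 2 = 54
Two-sided p-value ≈ 0.028
Since p ≈ 0.028 < α = 0.05, reject H0; the evidence is statistically significant.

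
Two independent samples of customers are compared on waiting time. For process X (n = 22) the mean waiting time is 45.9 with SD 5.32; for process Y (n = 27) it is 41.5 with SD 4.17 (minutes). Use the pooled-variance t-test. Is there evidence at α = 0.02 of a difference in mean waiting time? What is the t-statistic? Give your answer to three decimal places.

3.247

Let group 1 = process X, group 2 = process Y. H0: μ_1 = μ_2; H1: μ_1 ≠ μ_2 (two-sample pooled-variance t-test, two-sided).
s_p² = [(22−1)·5.32² + (27−1)·4.17²]/(22+27−2) = 22.2651
t = (45.9 − 41.5)/√[22.2651·(1/22 + 1/27)] = 3.247
df = n₁ + n₂ − 2 = 47
Two-sided p-value ≈ 0.0022
Since p ≈ 0.0022 < α = 0.02, reject H0; the data support H1.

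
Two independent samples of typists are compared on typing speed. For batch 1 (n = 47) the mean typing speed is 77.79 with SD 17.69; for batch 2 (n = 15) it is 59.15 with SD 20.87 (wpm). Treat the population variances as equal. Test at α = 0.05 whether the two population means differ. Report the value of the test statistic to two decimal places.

3.40

Let group 1 = batch 1, group 2 = batch 2. H0: μ_1 = μ_2; H1: μ_1 ≠ μ_2 (two-sample pooled-variance t-test, two-sided).
s_p² = [(47−1)·17.69² + (15−1)·20.87²]/(47+15−2) = 341.548
t = (77.79 − 59.15)/√[341.548·(1/47 + 1/15)] = 3.40
df = n₁ + n₂ − 2 = 60
Two-sided p-value ≈ 0.0012
Since p ≈ 0.0012 < α = 0.05, reject H0; the evidence is statistically significant.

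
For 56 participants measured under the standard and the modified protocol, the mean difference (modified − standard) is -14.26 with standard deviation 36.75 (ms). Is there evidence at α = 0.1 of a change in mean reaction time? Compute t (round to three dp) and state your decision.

H0: μ_d = 0; H1: μ_d ≠ 0 (paired t-test on the differences, two-sided).
t = d̄/(s_d/√n) = -14.26/(36.75/√56) = -2.904
df = n − 1 = 55
Two-sided p-value ≈ 0.005
Since p ≈ 0.005 < α = 0.1, reject H0; the evidence is statistically significant.

t = -2.904; reject H0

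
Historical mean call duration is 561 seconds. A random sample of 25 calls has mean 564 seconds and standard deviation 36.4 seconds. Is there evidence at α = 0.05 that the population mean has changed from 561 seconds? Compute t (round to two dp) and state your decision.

t = 0.41; fail to reject H0

H0: μ = 561; H1: μ ≠ 561 (one-sample t-test, two-sided).
t = (x̄ − μ₀)/(s/√n) = (564 − 561)/(36.4/√25) = 0.41
df = n − 1 = 24
Two-sided p-value ≈ 0.6839
Since p ≈ 0.6839 > α = 0.05, fail to reject H0; the data do not provide sufficient evidence against H0.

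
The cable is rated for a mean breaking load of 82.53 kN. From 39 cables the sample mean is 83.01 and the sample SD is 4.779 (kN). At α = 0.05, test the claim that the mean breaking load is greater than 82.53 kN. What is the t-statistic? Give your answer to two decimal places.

0.63

H0: μ = 82.53; H1: μ > 82.53 (one-sample t-test, right-tailed).
t = (x̄ − μ₀)/(s/√n) = (83.01 − 82.53)/(4.779/√39) = 0.63
df = n − 1 = 38
p-value = P(T ≥ 0.63) ≈ 0.267
Since p ≈ 0.267 > α = 0.05, fail to reject H0; the evidence is not statistically significant.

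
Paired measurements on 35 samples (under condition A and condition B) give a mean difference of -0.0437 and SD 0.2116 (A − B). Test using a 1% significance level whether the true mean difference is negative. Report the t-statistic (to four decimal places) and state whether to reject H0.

t = -1.2218; fail to reject H0

H0: μ_d = 0; H1: μ_d < 0 (paired t-test on the differences, left-tailed).
t = d̄/(s_d/√n) = -0.0437/(0.2116/√35) = -1.2218
df = n − 1 = 34
p-value = P(T ≤ -1.2218) ≈ 0.115
Since p ≈ 0.115 > α = 0.01, fail to reject H0; the data do not provide sufficient evidence against H0.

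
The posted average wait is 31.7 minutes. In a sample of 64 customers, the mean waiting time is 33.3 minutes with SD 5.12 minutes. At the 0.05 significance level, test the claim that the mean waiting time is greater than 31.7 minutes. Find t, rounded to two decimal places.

2.50

H0: μ = 31.7; H1: μ > 31.7 (one-sample t-test, right-tailed).
t = (x̄ − μ₀)/(s/√n) = (33.3 − 31.7)/(5.12/√64) = 2.50
df = n − 1 = 63
p-value = P(T ≥ 2.50) ≈ 0.008
Since p ≈ 0.008 < α = 0.05, reject H0; the evidence is statistically significant.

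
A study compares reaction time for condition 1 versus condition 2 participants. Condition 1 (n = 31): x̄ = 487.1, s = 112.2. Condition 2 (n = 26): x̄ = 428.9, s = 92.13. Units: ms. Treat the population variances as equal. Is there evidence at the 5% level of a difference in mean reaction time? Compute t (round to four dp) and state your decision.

Let group 1 = condition 1, group 2 = condition 2. H0: μ_1 = μ_2; H1: μ_1 ≠ μ_2 (two-sample pooled-variance t-test, two-sided).
s_p² = [(31−1)·112.2² + (26−1)·92.13²]/(31+26−2) = 10724.8
t = (487.1 − 428.9)/√[10724.8·(1/31 + 1/26)] = 2.1133
df = n₁ + n₂ − 2 = 55
Two-sided p-value ≈ 0.039
Since p ≈ 0.039 < α = 0.05, reject H0; the evidence is statistically significant.

t = 2.1133; reject H0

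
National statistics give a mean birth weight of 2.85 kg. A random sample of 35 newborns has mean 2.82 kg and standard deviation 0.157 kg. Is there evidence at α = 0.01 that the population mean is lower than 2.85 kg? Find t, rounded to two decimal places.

H0: μ = 2.85; H1: μ < 2.85 (one-sample t-test, left-tailed).
t = (x̄ − μ₀)/(s/√n) = (2.82 − 2.85)/(0.157/√35) = -1.13
df = n − 1 = 34
p-value = P(T ≤ -1.13) ≈ 0.133
Since p ≈ 0.133 > α = 0.01, fail to reject H0; the data do not provide sufficient evidence against H0.

-1.13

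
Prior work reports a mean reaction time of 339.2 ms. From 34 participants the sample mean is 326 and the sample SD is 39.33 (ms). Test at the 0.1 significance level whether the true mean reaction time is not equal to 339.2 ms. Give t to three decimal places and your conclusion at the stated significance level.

t = -1.957; reject H0

H0: μ = 339.2; H1: μ ≠ 339.2 (one-sample t-test, two-sided).
t = (x̄ − μ₀)/(s/√n) = (326 − 339.2)/(39.33/√34) = -1.957
df = n − 1 = 33
Two-sided p-value ≈ 0.0589
Since p ≈ 0.0589 < α = 0.1, reject H0; the data support H1.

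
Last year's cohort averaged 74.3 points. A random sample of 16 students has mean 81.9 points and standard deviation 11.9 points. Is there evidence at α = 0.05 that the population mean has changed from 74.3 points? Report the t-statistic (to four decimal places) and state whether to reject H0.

H0: μ = 74.3; H1: μ ≠ 74.3 (one-sample t-test, two-sided).
t = (x̄ − μ₀)/(s/√n) = (81.9 − 74.3)/(11.9/√16) = 2.5546
df = n − 1 = 15
Two-sided p-value ≈ 0.022
Since p ≈ 0.022 < α = 0.05, reject H0; the data support H1.

t = 2.5546; reject H0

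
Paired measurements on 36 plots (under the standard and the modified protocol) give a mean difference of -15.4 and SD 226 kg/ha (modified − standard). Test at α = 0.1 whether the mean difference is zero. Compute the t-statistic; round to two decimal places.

-0.41

H0: μ_d = 0; H1: μ_d ≠ 0 (paired t-test on the differences, two-sided).
t = d̄/(s_d/√n) = -15.4/(226/√36) = -0.41
df = n − 1 = 35
Two-sided p-value ≈ 0.685
Since p ≈ 0.685 > α = 0.1, fail to reject H0; the evidence is not statistically significant.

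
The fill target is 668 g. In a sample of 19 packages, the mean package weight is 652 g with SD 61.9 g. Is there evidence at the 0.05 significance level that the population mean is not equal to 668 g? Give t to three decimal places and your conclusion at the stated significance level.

t = -1.127; fail to reject H0

H0: μ = 668; H1: μ ≠ 668 (one-sample t-test, two-sided).
t = (x̄ − μ₀)/(s/√n) = (652 − 668)/(61.9/√19) = -1.127
df = n − 1 = 18
Two-sided p-value ≈ 0.2747
Since p ≈ 0.2747 > α = 0.05, fail to reject H0; the evidence is not statistically significant.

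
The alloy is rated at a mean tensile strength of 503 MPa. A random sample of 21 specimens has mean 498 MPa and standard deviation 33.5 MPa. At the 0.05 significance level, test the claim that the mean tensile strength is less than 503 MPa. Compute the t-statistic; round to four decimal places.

H0: μ = 503; H1: μ < 503 (one-sample t-test, left-tailed).
t = (x̄ − μ₀)/(s/√n) = (498 − 503)/(33.5/√21) = -0.6840
df = n − 1 = 20
p-value = P(T ≤ -0.6840) ≈ 0.251
Since p ≈ 0.251 > α = 0.05, fail to reject H0; the data do not provide sufficient evidence against H0.

-0.6840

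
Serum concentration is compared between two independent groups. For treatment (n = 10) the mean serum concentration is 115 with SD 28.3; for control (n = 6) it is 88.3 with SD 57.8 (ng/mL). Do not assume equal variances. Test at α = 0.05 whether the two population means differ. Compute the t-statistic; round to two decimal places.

1.06

Let group 1 = treatment, group 2 = control. H0: μ_1 = μ_2; H1: μ_1 ≠ μ_2 (Welch's two-sample t-test, two-sided).
t = (x̄_1 − x̄_2)/√(s_1²/n_1 + s_2²/n_2) = (115 − 88.3)/√(28.3²/10 + 57.8²/6) = 1.06
Welch–Satterthwaite df ≈ 6.47
Two-sided p-value ≈ 0.3280
Since p ≈ 0.3280 > α = 0.05, fail to reject H0; the data do not provide sufficient evidence against H0.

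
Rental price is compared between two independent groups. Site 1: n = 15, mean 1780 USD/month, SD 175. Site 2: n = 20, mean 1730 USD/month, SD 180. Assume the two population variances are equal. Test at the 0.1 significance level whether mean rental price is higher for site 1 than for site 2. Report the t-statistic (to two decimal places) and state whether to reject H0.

t = 0.82; fail to reject H0

Let group 1 = site 1, group 2 = site 2. H0: μ_1 = μ_2; H1: μ_1 > μ_2 (two-sample pooled-variance t-test, right-tailed).
s_p² = [(15−1)·175² + (20−1)·180²]/(15+20−2) = 31647
t = (1780 − 1730)/√[31647·(1/15 + 1/20)] = 0.82
df = n₁ + n₂ − 2 = 33
p-value = P(T ≥ 0.82) ≈ 0.208
Since p ≈ 0.208 > α = 0.1, fail to reject H0; the evidence is not statistically significant.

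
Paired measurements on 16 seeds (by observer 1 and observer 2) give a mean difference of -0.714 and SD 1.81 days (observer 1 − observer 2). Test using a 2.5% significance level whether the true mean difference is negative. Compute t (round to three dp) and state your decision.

H0: μ_d = 0; H1: μ_d < 0 (paired t-test on the differences, left-tailed).
t = d̄/(s_d/√n) = -0.714/(1.81/√16) = -1.578
df = n − 1 = 15
p-value = P(T ≤ -1.578) ≈ 0.0677
Since p ≈ 0.0677 > α = 0.025, fail to reject H0; the data do not provide sufficient evidence against H0.

t = -1.578; fail to reject H0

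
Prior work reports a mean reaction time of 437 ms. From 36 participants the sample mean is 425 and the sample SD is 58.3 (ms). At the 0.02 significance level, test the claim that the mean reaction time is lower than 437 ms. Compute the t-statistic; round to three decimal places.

-1.235

H0: μ = 437; H1: μ < 437 (one-sample t-test, left-tailed).
t = (x̄ − μ₀)/(s/√n) = (425 − 437)/(58.3/√36) = -1.235
df = n − 1 = 35
p-value = P(T ≤ -1.235) ≈ 0.113
Since p ≈ 0.113 > α = 0.02, fail to reject H0; the evidence is not statistically significant.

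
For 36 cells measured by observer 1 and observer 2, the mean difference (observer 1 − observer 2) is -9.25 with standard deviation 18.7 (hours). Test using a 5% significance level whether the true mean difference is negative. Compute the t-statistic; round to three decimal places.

H0: μ_d = 0; H1: μ_d < 0 (paired t-test on the differences, left-tailed).
t = d̄/(s_d/√n) = -9.25/(18.7/√36) = -2.968
df = n − 1 = 35
p-value = P(T ≤ -2.968) ≈ 0.003
Since p ≈ 0.003 < α = 0.05, reject H0; the evidence is statistically significant.

-2.968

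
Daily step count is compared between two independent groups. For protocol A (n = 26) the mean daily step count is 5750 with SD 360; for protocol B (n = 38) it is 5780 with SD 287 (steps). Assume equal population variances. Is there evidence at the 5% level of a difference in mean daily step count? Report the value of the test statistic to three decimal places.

Let group 1 = protocol A, group 2 = protocol B. H0: μ_1 = μ_2; H1: μ_1 ≠ μ_2 (two-sample pooled-variance t-test, two-sided).
s_p² = [(26−1)·360² + (38−1)·287²]/(26+38−2) = 101414
t = (5750 − 5780)/√[101414·(1/26 + 1/38)] = -0.370
df = n₁ + n₂ − 2 = 62
Two-sided p-value ≈ 0.7125
Since p ≈ 0.7125 > α = 0.05, fail to reject H0; the data do not provide sufficient evidence against H0.

-0.370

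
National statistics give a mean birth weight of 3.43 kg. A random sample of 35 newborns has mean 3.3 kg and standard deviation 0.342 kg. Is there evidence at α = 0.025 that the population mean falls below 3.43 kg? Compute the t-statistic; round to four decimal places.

-2.2488

H0: μ = 3.43; H1: μ < 3.43 (one-sample t-test, left-tailed).
t = (x̄ − μ₀)/(s/√n) = (3.3 − 3.43)/(0.342/√35) = -2.2488
df = n − 1 = 34
p-value = P(T ≤ -2.2488) ≈ 0.0156
Since p ≈ 0.0156 < α = 0.025, reject H0; the evidence is statistically significant.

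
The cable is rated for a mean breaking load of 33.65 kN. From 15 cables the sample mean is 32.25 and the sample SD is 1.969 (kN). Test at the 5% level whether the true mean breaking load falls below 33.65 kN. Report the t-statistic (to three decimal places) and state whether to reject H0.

H0: μ = 33.65; H1: μ < 33.65 (one-sample t-test, left-tailed).
t = (x̄ − μ₀)/(s/√n) = (32.25 − 33.65)/(1.969/√15) = -2.754
df = n − 1 = 14
p-value = P(T ≤ -2.754) ≈ 0.008
Since p ≈ 0.008 < α = 0.05, reject H0; the evidence is statistically significant.

t = -2.754; reject H0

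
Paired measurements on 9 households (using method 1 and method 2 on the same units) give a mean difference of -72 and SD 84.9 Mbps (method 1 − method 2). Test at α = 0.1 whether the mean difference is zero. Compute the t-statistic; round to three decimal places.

H0: μ_d = 0; H1: μ_d ≠ 0 (paired t-test on the differences, two-sided).
t = d̄/(s_d/√n) = -72/(84.9/√9) = -2.544
df = n − 1 = 8
Two-sided p-value ≈ 0.0345
Since p ≈ 0.0345 < α = 0.1, reject H0; the evidence is statistically significant.

-2.544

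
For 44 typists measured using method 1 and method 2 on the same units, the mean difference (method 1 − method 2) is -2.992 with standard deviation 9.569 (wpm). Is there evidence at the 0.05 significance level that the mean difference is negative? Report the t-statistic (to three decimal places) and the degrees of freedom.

H0: μ_d = 0; H1: μ_d < 0 (paired t-test on the differences, left-tailed).
t = d̄/(s_d/√n) = -2.992/(9.569/√44) = -2.074
df = n − 1 = 43
p-value = P(T ≤ -2.074) ≈ 0.0220
Since p ≈ 0.0220 < α = 0.05, reject H0; the data support H1.

t = -2.074, df = 43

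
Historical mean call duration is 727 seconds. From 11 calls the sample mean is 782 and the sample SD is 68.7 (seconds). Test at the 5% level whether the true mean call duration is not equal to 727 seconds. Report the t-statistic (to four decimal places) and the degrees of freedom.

H0: μ = 727; H1: μ ≠ 727 (one-sample t-test, two-sided).
t = (x̄ − μ₀)/(s/√n) = (782 − 727)/(68.7/√11) = 2.6552
df = n − 1 = 10
Two-sided p-value ≈ 0.024
Since p ≈ 0.024 < α = 0.05, reject H0; the data support H1.

t = 2.6552, df = 10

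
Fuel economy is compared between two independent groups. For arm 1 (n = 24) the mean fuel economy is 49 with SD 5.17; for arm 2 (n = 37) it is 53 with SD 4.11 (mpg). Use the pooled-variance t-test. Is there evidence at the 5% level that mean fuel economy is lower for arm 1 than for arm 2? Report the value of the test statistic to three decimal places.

Let group 1 = arm 1, group 2 = arm 2. H0: μ_1 = μ_2; H1: μ_1 < μ_2 (two-sample pooled-variance t-test, left-tailed).
s_p² = [(24−1)·5.17² + (37−1)·4.11²]/(24+37−2) = 20.7268
t = (49 − 53)/√[20.7268·(1/24 + 1/37)] = -3.352
df = n₁ + n₂ − 2 = 59
p-value = P(T ≤ -3.352) ≈ 0.0007
Since p ≈ 0.0007 < α = 0.05, reject H0; the data support H1.

-3.352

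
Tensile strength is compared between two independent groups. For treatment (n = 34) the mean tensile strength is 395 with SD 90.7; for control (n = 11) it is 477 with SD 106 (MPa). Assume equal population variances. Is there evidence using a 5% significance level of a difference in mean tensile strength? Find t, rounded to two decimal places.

Let group 1 = treatment, group 2 = control. H0: μ_1 = μ_2; H1: μ_1 ≠ μ_2 (two-sample pooled-variance t-test, two-sided).
s_p² = [(34−1)·90.7² + (11−1)·106²]/(34+11−2) = 8926.38
t = (395 − 477)/√[8926.38·(1/34 + 1/11)] = -2.50
df = n₁ + n₂ − 2 = 43
Two-sided p-value ≈ 0.0162
Since p ≈ 0.0162 < α = 0.05, reject H0; the data support H1.

-2.50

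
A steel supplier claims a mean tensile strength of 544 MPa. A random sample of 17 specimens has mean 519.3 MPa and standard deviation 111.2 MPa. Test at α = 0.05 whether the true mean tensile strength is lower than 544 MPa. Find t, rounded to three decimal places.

-0.916

H0: μ = 544; H1: μ < 544 (one-sample t-test, left-tailed).
t = (x̄ − μ₀)/(s/√n) = (519.3 − 544)/(111.2/√17) = -0.916
df = n − 1 = 16
p-value = P(T ≤ -0.916) ≈ 0.187
Since p ≈ 0.187 > α = 0.05, fail to reject H0; the evidence is not statistically significant.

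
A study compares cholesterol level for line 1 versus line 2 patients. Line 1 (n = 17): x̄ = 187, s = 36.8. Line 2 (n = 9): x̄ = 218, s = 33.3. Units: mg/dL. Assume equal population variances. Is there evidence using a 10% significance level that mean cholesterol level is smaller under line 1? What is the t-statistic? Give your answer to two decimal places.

Let group 1 = line 1, group 2 = line 2. H0: μ_1 = μ_2; H1: μ_1 < μ_2 (two-sample pooled-variance t-test, left-tailed).
s_p² = [(17−1)·36.8² + (9−1)·33.3²]/(17+9−2) = 1272.46
t = (187 − 218)/√[1272.46·(1/17 + 1/9)] = -2.11
df = n₁ + n₂ − 2 = 24
p-value = P(T ≤ -2.11) ≈ 0.023
Since p ≈ 0.023 < α = 0.1, reject H0; the data support H1.

-2.11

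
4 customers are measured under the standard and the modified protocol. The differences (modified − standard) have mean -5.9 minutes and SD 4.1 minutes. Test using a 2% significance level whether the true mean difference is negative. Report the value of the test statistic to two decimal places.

-2.88

H0: μ_d = 0; H1: μ_d < 0 (paired t-test on the differences, left-tailed).
t = d̄/(s_d/√n) = -5.9/(4.1/√4) = -2.88
df = n − 1 = 3
p-value = P(T ≤ -2.88) ≈ 0.032
Since p ≈ 0.032 > α = 0.02, fail to reject H0; the evidence is not statistically significant.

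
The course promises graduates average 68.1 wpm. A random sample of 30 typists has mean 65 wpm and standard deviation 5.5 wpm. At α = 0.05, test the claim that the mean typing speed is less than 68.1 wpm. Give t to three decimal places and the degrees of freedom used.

t = -3.087, df = 29

H0: μ = 68.1; H1: μ < 68.1 (one-sample t-test, left-tailed).
t = (x̄ − μ₀)/(s/√n) = (65 − 68.1)/(5.5/√30) = -3.087
df = n − 1 = 29
p-value = P(T ≤ -3.087) ≈ 0.0022
Since p ≈ 0.0022 < α = 0.05, reject H0; the data support H1.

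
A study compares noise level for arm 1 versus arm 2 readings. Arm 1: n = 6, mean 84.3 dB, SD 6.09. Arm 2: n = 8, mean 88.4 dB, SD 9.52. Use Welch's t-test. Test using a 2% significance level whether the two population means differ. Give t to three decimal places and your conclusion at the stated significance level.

Let group 1 = arm 1, group 2 = arm 2. H0: μ_1 = μ_2; H1: μ_1 ≠ μ_2 (Welch's two-sample t-test, two-sided).
t = (x̄_1 − x̄_2)/√(s_1²/n_1 + s_2²/n_2) = (84.3 − 88.4)/√(6.09²/6 + 9.52²/8) = -0.980
Welch–Satterthwaite df ≈ 11.80
Two-sided p-value ≈ 0.3468
Since p ≈ 0.3468 > α = 0.02, fail to reject H0; the evidence is not statistically significant.

t = -0.980; fail to reject H0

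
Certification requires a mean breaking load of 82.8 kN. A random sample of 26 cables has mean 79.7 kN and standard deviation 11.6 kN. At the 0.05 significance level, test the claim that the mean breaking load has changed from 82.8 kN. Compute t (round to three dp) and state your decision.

t = -1.363; fail to reject H0

H0: μ = 82.8; H1: μ ≠ 82.8 (one-sample t-test, two-sided).
t = (x̄ − μ₀)/(s/√n) = (79.7 − 82.8)/(11.6/√26) = -1.363
df = n − 1 = 25
Two-sided p-value ≈ 0.1851
Since p ≈ 0.1851 > α = 0.05, fail to reject H0; the evidence is not statistically significant.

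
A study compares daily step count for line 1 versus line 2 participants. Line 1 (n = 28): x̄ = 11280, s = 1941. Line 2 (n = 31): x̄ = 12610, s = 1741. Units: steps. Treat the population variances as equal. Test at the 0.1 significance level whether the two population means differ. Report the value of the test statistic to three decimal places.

Let group 1 = line 1, group 2 = line 2. H0: μ_1 = μ_2; H1: μ_1 ≠ μ_2 (two-sample pooled-variance t-test, two-sided).
s_p² = [(28−1)·1941² + (31−1)·1741²]/(28+31−2) = 3379900
t = (11280 − 12610)/√[3379900·(1/28 + 1/31)] = -2.775
df = n₁ + n₂ − 2 = 57
Two-sided p-value ≈ 0.0075
Since p ≈ 0.0075 < α = 0.1, reject H0; the evidence is statistically significant.

-2.775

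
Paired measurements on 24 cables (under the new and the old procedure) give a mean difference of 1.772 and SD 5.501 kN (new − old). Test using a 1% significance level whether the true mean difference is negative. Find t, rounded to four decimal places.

1.5781

H0: μ_d = 0; H1: μ_d < 0 (paired t-test on the differences, left-tailed).
t = d̄/(s_d/√n) = 1.772/(5.501/√24) = 1.5781
df = n − 1 = 23
p-value = P(T ≤ 1.5781) ≈ 0.9359
Since p ≈ 0.9359 > α = 0.01, fail to reject H0; the data do not provide sufficient evidence against H0.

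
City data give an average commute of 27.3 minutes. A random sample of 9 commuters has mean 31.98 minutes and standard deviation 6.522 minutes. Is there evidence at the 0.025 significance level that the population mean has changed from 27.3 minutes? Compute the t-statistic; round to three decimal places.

2.153

H0: μ = 27.3; H1: μ ≠ 27.3 (one-sample t-test, two-sided).
t = (x̄ − μ₀)/(s/√n) = (31.98 − 27.3)/(6.522/√9) = 2.153
df = n − 1 = 8
Two-sided p-value ≈ 0.064
Since p ≈ 0.064 > α = 0.025, fail to reject H0; the evidence is not statistically significant.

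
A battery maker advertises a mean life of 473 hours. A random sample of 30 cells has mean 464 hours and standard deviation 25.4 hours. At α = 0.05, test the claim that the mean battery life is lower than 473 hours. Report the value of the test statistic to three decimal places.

-1.941

H0: μ = 473; H1: μ < 473 (one-sample t-test, left-tailed).
t = (x̄ − μ₀)/(s/√n) = (464 − 473)/(25.4/√30) = -1.941
df = n − 1 = 29
p-value = P(T ≤ -1.941) ≈ 0.031
Since p ≈ 0.031 < α = 0.05, reject H0; the evidence is statistically significant.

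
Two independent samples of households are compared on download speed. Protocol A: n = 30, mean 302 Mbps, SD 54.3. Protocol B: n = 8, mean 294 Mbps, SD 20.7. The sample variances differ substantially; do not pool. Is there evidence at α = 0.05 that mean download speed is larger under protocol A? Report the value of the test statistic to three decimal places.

Let group 1 = protocol A, group 2 = protocol B. H0: μ_1 = μ_2; H1: μ_1 > μ_2 (Welch's two-sample t-test, right-tailed).
t = (x̄_1 − x̄_2)/√(s_1²/n_1 + s_2²/n_2) = (302 − 294)/√(54.3²/30 + 20.7²/8) = 0.649
Welch–Satterthwaite df ≈ 31.04
p-value = P(T ≥ 0.649) ≈ 0.2605
Since p ≈ 0.2605 > α = 0.05, fail to reject H0; the data do not provide sufficient evidence against H0.

0.649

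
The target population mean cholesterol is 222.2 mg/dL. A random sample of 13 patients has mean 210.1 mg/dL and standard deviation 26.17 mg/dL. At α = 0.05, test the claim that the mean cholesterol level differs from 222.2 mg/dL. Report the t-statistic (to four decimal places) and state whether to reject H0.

H0: μ = 222.2; H1: μ ≠ 222.2 (one-sample t-test, two-sided).
t = (x̄ − μ₀)/(s/√n) = (210.1 − 222.2)/(26.17/√13) = -1.6671
df = n − 1 = 12
Two-sided p-value ≈ 0.1214
Since p ≈ 0.1214 > α = 0.05, fail to reject H0; the data do not provide sufficient evidence against H0.

t = -1.6671; fail to reject H0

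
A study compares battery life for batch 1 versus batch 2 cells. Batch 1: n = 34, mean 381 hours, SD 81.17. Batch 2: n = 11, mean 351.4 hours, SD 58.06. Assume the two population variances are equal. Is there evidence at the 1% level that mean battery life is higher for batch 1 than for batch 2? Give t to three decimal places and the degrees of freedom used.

t = 1.117, df = 43

Let group 1 = batch 1, group 2 = batch 2. H0: μ_1 = μ_2; H1: μ_1 > μ_2 (two-sample pooled-variance t-test, right-tailed).
s_p² = [(34−1)·81.17² + (11−1)·58.06²]/(34+11−2) = 5840.29
t = (381 − 351.4)/√[5840.29·(1/34 + 1/11)] = 1.117
df = n₁ + n₂ − 2 = 43
p-value = P(T ≥ 1.117) ≈ 0.1352
Since p ≈ 0.1352 > α = 0.01, fail to reject H0; the evidence is not statistically significant.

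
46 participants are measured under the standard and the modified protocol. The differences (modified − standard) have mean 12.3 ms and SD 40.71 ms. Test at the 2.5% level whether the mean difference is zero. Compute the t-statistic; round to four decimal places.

H0: μ_d = 0; H1: μ_d ≠ 0 (paired t-test on the differences, two-sided).
t = d̄/(s_d/√n) = 12.3/(40.71/√46) = 2.0492
df = n − 1 = 45
Two-sided p-value ≈ 0.0463
Since p ≈ 0.0463 > α = 0.025, fail to reject H0; the data do not provide sufficient evidence against H0.

2.0492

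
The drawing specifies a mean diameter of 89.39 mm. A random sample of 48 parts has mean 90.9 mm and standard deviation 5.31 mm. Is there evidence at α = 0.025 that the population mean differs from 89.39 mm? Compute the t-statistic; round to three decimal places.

1.970

H0: μ = 89.39; H1: μ ≠ 89.39 (one-sample t-test, two-sided).
t = (x̄ − μ₀)/(s/√n) = (90.9 − 89.39)/(5.31/√48) = 1.970
df = n − 1 = 47
Two-sided p-value ≈ 0.055
Since p ≈ 0.055 > α = 0.025, fail to reject H0; the data do not provide sufficient evidence against H0.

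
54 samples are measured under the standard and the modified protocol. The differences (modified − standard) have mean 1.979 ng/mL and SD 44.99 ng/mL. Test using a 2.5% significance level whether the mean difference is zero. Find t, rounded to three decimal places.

H0: μ_d = 0; H1: μ_d ≠ 0 (paired t-test on the differences, two-sided).
t = d̄/(s_d/√n) = 1.979/(44.99/√54) = 0.323
df = n − 1 = 53
Two-sided p-value ≈ 0.7478
Since p ≈ 0.7478 > α = 0.025, fail to reject H0; the data do not provide sufficient evidence against H0.

0.323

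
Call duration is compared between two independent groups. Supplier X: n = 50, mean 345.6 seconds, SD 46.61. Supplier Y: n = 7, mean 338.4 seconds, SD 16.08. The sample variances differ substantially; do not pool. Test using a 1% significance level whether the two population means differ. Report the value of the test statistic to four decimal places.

0.8030

Let group 1 = supplier X, group 2 = supplier Y. H0: μ_1 = μ_2; H1: μ_1 ≠ μ_2 (Welch's two-sample t-test, two-sided).
t = (x̄_1 − x̄_2)/√(s_1²/n_1 + s_2²/n_2) = (345.6 − 338.4)/√(46.61²/50 + 16.08²/7) = 0.8030
Welch–Satterthwaite df ≈ 24.30
Two-sided p-value ≈ 0.430
Since p ≈ 0.430 > α = 0.01, fail to reject H0; the evidence is not statistically significant.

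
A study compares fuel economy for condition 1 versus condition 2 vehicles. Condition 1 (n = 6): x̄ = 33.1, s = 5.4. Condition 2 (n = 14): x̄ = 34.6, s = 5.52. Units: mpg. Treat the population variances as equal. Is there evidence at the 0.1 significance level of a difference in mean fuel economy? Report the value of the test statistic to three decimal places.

-0.560

Let group 1 = condition 1, group 2 = condition 2. H0: μ_1 = μ_2; H1: μ_1 ≠ μ_2 (two-sample pooled-variance t-test, two-sided).
s_p² = [(6−1)·5.4² + (14−1)·5.52²]/(6+14−2) = 30.1064
t = (33.1 − 34.6)/√[30.1064·(1/6 + 1/14)] = -0.560
df = n₁ + n₂ − 2 = 18
Two-sided p-value ≈ 0.5822
Since p ≈ 0.5822 > α = 0.1, fail to reject H0; the data do not provide sufficient evidence against H0.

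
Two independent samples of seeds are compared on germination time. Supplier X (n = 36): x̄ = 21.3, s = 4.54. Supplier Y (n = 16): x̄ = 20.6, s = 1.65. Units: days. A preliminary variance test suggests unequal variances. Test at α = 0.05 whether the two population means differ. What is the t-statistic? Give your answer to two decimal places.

0.81

Let group 1 = supplier X, group 2 = supplier Y. H0: μ_1 = μ_2; H1: μ_1 ≠ μ_2 (Welch's two-sample t-test, two-sided).
t = (x̄_1 − x̄_2)/√(s_1²/n_1 + s_2²/n_2) = (21.3 − 20.6)/√(4.54²/36 + 1.65²/16) = 0.81
Welch–Satterthwaite df ≈ 48.83
Two-sided p-value ≈ 0.421
Since p ≈ 0.421 > α = 0.05, fail to reject H0; the evidence is not statistically significant.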